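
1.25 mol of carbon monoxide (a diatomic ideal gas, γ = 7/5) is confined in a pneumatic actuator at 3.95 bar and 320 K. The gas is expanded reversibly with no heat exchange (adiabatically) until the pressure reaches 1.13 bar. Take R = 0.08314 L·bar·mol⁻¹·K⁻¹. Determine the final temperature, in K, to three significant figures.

From PV = nRT: V₁ = nRT₁/P₁ = 8.419 L.
Adiabatic (γ = 7/5), T V^(γ−1) and P V^γ constant: T₂ = T₁·(P₂/P₁)^((γ−1)/γ) = 223.8 K; V₂ = V₁·(P₁/P₂)^(1/γ) = 20.58 L.

T₂ ≈ 224 K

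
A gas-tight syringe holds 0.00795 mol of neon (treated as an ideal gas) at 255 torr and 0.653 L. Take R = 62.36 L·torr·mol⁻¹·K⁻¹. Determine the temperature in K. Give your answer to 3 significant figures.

PV = nRT ⇒ T = PV/(nR) = (255 × 0.653) / (0.00795 × 62.36)

T ≈ 336 K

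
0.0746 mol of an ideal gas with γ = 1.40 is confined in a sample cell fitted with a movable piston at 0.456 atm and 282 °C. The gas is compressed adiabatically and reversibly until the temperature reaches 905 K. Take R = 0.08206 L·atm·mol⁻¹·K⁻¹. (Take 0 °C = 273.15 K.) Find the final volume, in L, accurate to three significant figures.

V₂ ≈ 2.20 L

Convert: T₁ = 555.1 K.
From PV = nRT: V₁ = nRT₁/P₁ = 7.453 L.
Reversible adiabatic, γ = 1.40: P₂ = P₁·(T₂/T₁)^(γ/(γ−1)) = 2.522 atm; V₂ = V₁·(T₁/T₂)^(1/(γ−1)) = 2.196 L.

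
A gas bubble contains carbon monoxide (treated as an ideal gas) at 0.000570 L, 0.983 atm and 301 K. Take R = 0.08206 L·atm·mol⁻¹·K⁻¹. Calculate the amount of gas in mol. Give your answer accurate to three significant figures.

PV = nRT ⇒ n = PV/(RT) = (0.983 × 0.000570) / (0.08206 × 301)

n ≈ 2.27e-05 mol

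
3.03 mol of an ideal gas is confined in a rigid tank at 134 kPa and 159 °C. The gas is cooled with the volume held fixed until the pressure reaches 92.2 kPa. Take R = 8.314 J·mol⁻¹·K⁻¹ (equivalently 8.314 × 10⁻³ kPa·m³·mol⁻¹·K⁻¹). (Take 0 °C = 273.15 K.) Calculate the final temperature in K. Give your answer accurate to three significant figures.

T₂ ≈ 297 K

Convert: T₁ = 432.1 K.
From PV = nRT: V₁ = nRT₁/P₁ = 0.08124 m³.
Isochoric, so P/T is constant: V₂ = V₁; T₂ = T₁·(P₂/P₁) = 297.3 K.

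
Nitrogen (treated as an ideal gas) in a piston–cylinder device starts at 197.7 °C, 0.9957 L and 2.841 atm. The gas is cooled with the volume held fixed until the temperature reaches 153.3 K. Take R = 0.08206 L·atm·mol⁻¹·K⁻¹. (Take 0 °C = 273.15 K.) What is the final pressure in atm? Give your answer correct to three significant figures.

P₂ ≈ 0.925 atm

Convert: T₁ = 470.8 K.
V constant ⇒ P ∝ T: V₂ = V₁; P₂ = P₁·(T₂/T₁) = 0.9250 atm.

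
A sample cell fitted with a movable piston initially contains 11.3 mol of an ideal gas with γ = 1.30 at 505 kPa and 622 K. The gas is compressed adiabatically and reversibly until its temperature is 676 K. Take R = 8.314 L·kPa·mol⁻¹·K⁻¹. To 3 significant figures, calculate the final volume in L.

V₂ ≈ 87.7 L

From PV = nRT: V₁ = nRT₁/P₁ = 115.7 L.
Adiabatic (γ = 1.30), T V^(γ−1) and P V^γ constant: P₂ = P₁·(T₂/T₁)^(γ/(γ−1)) = 724.4 kPa; V₂ = V₁·(T₁/T₂)^(1/(γ−1)) = 87.67 L.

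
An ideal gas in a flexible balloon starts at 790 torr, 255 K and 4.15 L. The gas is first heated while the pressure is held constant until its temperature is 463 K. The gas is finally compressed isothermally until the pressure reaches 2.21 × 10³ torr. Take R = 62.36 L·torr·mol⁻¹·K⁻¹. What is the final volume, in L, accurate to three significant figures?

V₃ ≈ 2.69 L

P constant ⇒ V ∝ T: P₂ = P₁; V₂ = V₁·(T₂/T₁) = 7.535 L.
T constant ⇒ Boyle's law P V = const: T₃ = T₂; V₃ = V₂·(P₂/P₃) = 2.694 L.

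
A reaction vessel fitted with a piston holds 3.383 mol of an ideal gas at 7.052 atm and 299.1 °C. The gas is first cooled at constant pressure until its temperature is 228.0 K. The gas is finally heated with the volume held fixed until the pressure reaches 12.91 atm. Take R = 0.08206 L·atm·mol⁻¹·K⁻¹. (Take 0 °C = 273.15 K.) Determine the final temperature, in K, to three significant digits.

T₃ ≈ 417 K

Convert: T₁ = 572.2 K.
From PV = nRT: V₁ = nRT₁/P₁ = 22.53 L.
P constant ⇒ V ∝ T: P₂ = P₁; V₂ = V₁·(T₂/T₁) = 8.975 L.
V constant ⇒ P ∝ T: V₃ = V₂; T₃ = T₂·(P₃/P₂) = 417.4 K.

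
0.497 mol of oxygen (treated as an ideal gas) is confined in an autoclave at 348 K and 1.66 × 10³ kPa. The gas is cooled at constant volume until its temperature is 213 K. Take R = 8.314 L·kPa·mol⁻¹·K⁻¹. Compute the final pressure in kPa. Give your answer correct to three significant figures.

P₂ ≈ 1.02e+03 kPa

From PV = nRT: V₁ = nRT₁/P₁ = 0.8662 L.
Isochoric, so P/T is constant: V₂ = V₁; P₂ = P₁·(T₂/T₁) = 1016 kPa.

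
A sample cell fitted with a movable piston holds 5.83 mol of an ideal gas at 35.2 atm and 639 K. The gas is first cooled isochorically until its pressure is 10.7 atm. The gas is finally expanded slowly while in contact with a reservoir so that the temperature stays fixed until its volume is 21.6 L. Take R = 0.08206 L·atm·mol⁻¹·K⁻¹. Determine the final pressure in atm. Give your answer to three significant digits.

From PV = nRT: V₁ = nRT₁/P₁ = 8.685 L.
Isochoric, so P/T is constant: V₂ = V₁; T₂ = T₁·(P₂/P₁) = 194.2 K.
Isothermal, so P V is constant: T₃ = T₂; P₃ = P₂·(V₂/V₃) = 4.302 atm.

P₃ ≈ 4.30 atm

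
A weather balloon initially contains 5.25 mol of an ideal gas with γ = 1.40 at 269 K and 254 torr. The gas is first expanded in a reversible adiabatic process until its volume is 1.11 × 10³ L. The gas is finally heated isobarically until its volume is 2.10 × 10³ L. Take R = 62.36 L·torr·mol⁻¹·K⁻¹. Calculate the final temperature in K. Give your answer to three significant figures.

T₃ ≈ 320 K

From PV = nRT: V₁ = nRT₁/P₁ = 346.7 L.
Reversible adiabatic, γ = 1.40: T₂ = T₁·(V₁/V₂)^(γ−1) = 168.9 K; P₂ = P₁·(V₁/V₂)^γ = 49.81 torr.
P constant ⇒ V ∝ T: P₃ = P₂; T₃ = T₂·(V₃/V₂) = 319.5 K.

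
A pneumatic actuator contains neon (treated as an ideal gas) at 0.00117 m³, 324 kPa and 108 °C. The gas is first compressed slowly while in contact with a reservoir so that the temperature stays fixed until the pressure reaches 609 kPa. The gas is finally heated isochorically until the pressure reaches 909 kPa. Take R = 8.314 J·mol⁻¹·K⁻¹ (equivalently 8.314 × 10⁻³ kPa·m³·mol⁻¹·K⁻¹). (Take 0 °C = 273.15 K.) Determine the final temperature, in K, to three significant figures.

Convert: T₁ = 381.1 K.
Isothermal, so P V is constant: T₂ = T₁; V₂ = V₁·(P₁/P₂) = 0.0006225 m³.
V constant ⇒ P ∝ T: V₃ = V₂; T₃ = T₂·(P₃/P₂) = 568.9 K.

T₃ ≈ 569 K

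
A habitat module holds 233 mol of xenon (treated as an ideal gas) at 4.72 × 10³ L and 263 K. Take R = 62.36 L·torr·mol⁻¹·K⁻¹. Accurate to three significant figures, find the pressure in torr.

PV = nRT ⇒ P = nRT/V = (233 × 62.36 × 263) / 4.72e+03

P ≈ 810 torr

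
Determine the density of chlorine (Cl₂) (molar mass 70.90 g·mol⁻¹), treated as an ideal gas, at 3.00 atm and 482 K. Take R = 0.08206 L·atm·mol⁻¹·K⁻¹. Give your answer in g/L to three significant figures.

ρ = PM/(RT) = (3.00 × 70.90) / (0.08206 × 482.0)

ρ ≈ 5.38 g/L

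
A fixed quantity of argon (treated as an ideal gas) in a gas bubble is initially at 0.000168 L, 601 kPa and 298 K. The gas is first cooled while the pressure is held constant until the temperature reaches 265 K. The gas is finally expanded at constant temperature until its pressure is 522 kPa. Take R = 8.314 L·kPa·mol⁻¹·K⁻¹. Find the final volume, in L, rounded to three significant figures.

P constant ⇒ V ∝ T: P₂ = P₁; V₂ = V₁·(T₂/T₁) = 0.0001494 L.
Isothermal, so P V is constant: T₃ = T₂; V₃ = V₂·(P₂/P₃) = 0.0001720 L.

V₃ ≈ 0.000172 L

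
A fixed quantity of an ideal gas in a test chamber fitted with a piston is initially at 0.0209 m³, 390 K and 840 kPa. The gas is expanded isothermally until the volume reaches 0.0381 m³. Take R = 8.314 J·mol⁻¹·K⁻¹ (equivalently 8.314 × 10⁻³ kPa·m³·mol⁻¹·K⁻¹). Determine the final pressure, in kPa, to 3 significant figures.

T constant ⇒ Boyle's law P V = const: T₂ = T₁; P₂ = P₁·(V₁/V₂) = 460.8 kPa.

P₂ ≈ 461 kPa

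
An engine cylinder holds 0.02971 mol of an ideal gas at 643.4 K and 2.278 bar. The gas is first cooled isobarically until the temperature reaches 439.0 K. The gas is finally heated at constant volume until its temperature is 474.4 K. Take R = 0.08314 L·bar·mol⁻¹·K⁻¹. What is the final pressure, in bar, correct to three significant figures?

P₃ ≈ 2.46 bar

From PV = nRT: V₁ = nRT₁/P₁ = 0.6977 L.
P constant ⇒ V ∝ T: P₂ = P₁; V₂ = V₁·(T₂/T₁) = 0.4760 L.
Isochoric, so P/T is constant: V₃ = V₂; P₃ = P₂·(T₃/T₂) = 2.462 bar.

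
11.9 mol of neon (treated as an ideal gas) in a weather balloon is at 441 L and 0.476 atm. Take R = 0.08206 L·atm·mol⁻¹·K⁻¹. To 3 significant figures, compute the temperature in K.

PV = nRT ⇒ T = PV/(nR) = (0.476 × 441) / (11.9 × 0.08206)

T ≈ 215 K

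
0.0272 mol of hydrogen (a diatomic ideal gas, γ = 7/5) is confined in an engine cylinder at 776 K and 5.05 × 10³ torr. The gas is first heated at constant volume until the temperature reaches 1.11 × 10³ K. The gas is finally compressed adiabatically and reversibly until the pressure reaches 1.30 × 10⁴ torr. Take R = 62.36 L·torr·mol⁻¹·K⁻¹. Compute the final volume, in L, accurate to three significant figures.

From PV = nRT: V₁ = nRT₁/P₁ = 0.2606 L.
Isochoric, so P/T is constant: V₂ = V₁; P₂ = P₁·(T₂/T₁) = 7224 torr.
Reversible adiabatic, γ = 7/5: T₃ = T₂·(P₃/P₂)^((γ−1)/γ) = 1313 K; V₃ = V₂·(P₂/P₃)^(1/γ) = 0.1713 L.

V₃ ≈ 0.171 L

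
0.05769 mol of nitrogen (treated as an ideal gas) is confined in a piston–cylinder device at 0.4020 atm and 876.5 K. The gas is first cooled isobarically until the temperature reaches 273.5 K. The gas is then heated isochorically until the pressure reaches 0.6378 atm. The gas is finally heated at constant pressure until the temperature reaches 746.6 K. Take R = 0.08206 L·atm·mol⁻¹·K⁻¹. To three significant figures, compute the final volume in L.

From PV = nRT: V₁ = nRT₁/P₁ = 10.32 L.
P constant ⇒ V ∝ T: P₂ = P₁; V₂ = V₁·(T₂/T₁) = 3.221 L.
V constant ⇒ P ∝ T: V₃ = V₂; T₃ = T₂·(P₃/P₂) = 433.9 K.
Isobaric, so V/T is constant: P₄ = P₃; V₄ = V₃·(T₄/T₃) = 5.542 L.

V₄ ≈ 5.54 L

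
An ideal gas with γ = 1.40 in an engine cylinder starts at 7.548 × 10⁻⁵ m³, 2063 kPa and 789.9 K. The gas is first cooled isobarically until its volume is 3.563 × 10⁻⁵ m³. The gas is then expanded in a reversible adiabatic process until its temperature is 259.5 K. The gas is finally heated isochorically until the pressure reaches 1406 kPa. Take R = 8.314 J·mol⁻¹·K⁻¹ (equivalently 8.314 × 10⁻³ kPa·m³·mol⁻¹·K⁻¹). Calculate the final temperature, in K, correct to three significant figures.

Isobaric, so V/T is constant: P₂ = P₁; T₂ = T₁·(V₂/V₁) = 372.9 K.
Reversible adiabatic, γ = 1.40: P₃ = P₂·(T₃/T₂)^(γ/(γ−1)) = 580.1 kPa; V₃ = V₂·(T₂/T₃)^(1/(γ−1)) = 8.818e-05 m³.
V constant ⇒ P ∝ T: V₄ = V₃; T₄ = T₃·(P₄/P₃) = 628.9 K.

T₄ ≈ 629 K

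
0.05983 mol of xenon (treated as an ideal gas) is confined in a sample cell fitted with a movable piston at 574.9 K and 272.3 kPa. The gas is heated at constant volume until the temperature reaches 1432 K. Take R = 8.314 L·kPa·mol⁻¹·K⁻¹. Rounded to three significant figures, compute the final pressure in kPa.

From PV = nRT: V₁ = nRT₁/P₁ = 1.050 L.
Isochoric, so P/T is constant: V₂ = V₁; P₂ = P₁·(T₂/T₁) = 678.3 kPa.

P₂ ≈ 678 kPa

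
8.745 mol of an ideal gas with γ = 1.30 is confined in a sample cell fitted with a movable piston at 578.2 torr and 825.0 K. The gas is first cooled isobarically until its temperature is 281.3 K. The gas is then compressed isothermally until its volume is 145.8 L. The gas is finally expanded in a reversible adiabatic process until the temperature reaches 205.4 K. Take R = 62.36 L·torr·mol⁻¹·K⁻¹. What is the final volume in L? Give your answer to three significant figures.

V₄ ≈ 416 L

From PV = nRT: V₁ = nRT₁/P₁ = 778.1 L.
Isobaric, so V/T is constant: P₂ = P₁; V₂ = V₁·(T₂/T₁) = 265.3 L.
Isothermal, so P V is constant: T₃ = T₂; P₃ = P₂·(V₂/V₃) = 1052 torr.
Adiabatic (γ = 1.30), T V^(γ−1) and P V^γ constant: P₄ = P₃·(T₄/T₃)^(γ/(γ−1)) = 269.3 torr; V₄ = V₃·(T₃/T₄)^(1/(γ−1)) = 415.9 L.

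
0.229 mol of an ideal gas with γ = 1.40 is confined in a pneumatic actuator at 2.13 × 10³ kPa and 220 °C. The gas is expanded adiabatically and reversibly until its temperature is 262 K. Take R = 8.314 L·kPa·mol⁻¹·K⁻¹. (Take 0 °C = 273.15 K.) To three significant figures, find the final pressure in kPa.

Convert: T₁ = 493.1 K.
From PV = nRT: V₁ = nRT₁/P₁ = 0.4408 L.
Adiabatic (γ = 1.40), T V^(γ−1) and P V^γ constant: P₂ = P₁·(T₂/T₁)^(γ/(γ−1)) = 232.8 kPa; V₂ = V₁·(T₁/T₂)^(1/(γ−1)) = 2.143 L.

P₂ ≈ 233 kPa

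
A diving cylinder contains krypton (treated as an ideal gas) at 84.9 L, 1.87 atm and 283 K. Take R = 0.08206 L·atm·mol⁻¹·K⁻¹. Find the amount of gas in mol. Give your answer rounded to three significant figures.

PV = nRT ⇒ n = PV/(RT) = (1.87 × 84.9) / (0.08206 × 283)

n ≈ 6.84 mol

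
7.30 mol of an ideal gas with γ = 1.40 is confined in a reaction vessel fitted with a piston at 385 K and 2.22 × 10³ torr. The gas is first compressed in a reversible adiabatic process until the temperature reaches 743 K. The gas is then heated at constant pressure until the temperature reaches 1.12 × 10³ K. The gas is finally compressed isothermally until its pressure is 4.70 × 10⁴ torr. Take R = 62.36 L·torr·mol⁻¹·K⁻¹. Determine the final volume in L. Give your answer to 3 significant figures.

From PV = nRT: V₁ = nRT₁/P₁ = 78.95 L.
Adiabatic (γ = 1.40), T V^(γ−1) and P V^γ constant: P₂ = P₁·(T₂/T₁)^(γ/(γ−1)) = 2.217e+04 torr; V₂ = V₁·(T₁/T₂)^(1/(γ−1)) = 15.26 L.
Isobaric, so V/T is constant: P₃ = P₂; V₃ = V₂·(T₃/T₂) = 23.00 L.
T constant ⇒ Boyle's law P V = const: T₄ = T₃; V₄ = V₃·(P₃/P₄) = 10.85 L.

V₄ ≈ 10.8 L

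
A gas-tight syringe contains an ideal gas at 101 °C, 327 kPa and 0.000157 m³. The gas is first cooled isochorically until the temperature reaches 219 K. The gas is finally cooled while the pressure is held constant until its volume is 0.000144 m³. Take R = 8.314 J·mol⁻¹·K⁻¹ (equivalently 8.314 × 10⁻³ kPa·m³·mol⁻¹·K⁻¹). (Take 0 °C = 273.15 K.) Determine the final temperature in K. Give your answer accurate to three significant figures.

T₃ ≈ 201 K

Convert: T₁ = 374.1 K.
Isochoric, so P/T is constant: V₂ = V₁; P₂ = P₁·(T₂/T₁) = 191.4 kPa.
P constant ⇒ V ∝ T: P₃ = P₂; T₃ = T₂·(V₃/V₂) = 200.9 K.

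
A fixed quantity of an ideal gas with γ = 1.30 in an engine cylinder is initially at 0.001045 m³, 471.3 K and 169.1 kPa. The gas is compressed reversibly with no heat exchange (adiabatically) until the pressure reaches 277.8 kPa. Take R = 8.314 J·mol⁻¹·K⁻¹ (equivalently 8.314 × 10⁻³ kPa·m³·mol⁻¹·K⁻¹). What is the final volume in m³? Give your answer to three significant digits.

V₂ ≈ 0.000713 m³

Reversible adiabatic, γ = 1.30: T₂ = T₁·(P₂/P₁)^((γ−1)/γ) = 528.5 K; V₂ = V₁·(P₁/P₂)^(1/γ) = 0.0007133 m³.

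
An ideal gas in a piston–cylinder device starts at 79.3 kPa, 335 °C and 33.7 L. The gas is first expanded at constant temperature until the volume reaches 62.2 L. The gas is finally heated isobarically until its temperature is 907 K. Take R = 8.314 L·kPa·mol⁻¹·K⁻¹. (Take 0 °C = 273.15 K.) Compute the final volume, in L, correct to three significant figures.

V₃ ≈ 92.8 L

Convert: T₁ = 608.1 K.
Isothermal, so P V is constant: T₂ = T₁; P₂ = P₁·(V₁/V₂) = 42.96 kPa.
Isobaric, so V/T is constant: P₃ = P₂; V₃ = V₂·(T₃/T₂) = 92.77 L.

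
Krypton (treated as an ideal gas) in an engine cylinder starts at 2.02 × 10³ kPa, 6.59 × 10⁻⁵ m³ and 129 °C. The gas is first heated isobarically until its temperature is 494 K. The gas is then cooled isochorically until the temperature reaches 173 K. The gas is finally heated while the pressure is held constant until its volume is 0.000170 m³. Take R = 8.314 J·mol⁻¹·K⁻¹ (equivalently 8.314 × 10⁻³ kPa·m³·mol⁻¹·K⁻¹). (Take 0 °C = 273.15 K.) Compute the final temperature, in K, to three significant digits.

Convert: T₁ = 402.1 K.
Isobaric, so V/T is constant: P₂ = P₁; V₂ = V₁·(T₂/T₁) = 8.095e-05 m³.
Isochoric, so P/T is constant: V₃ = V₂; P₃ = P₂·(T₃/T₂) = 707.4 kPa.
P constant ⇒ V ∝ T: P₄ = P₃; T₄ = T₃·(V₄/V₃) = 363.3 K.

T₄ ≈ 363 K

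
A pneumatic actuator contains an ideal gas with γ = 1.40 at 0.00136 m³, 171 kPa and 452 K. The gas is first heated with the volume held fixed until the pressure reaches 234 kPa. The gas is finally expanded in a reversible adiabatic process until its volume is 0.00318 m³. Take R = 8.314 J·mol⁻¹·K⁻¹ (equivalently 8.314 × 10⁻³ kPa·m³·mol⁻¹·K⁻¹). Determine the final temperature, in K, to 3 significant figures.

T₃ ≈ 440 K

Isochoric, so P/T is constant: V₂ = V₁; T₂ = T₁·(P₂/P₁) = 618.5 K.
Adiabatic (γ = 1.40), T V^(γ−1) and P V^γ constant: T₃ = T₂·(V₂/V₃)^(γ−1) = 440.4 K; P₃ = P₂·(V₂/V₃)^γ = 71.25 kPa.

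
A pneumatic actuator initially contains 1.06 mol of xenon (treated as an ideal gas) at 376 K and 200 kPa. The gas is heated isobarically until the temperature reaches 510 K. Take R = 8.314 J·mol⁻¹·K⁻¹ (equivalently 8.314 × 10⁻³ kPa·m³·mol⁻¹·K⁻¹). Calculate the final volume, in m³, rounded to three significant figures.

V₂ ≈ 0.0225 m³

From PV = nRT: V₁ = nRT₁/P₁ = 0.01657 m³.
Isobaric, so V/T is constant: P₂ = P₁; V₂ = V₁·(T₂/T₁) = 0.02247 m³.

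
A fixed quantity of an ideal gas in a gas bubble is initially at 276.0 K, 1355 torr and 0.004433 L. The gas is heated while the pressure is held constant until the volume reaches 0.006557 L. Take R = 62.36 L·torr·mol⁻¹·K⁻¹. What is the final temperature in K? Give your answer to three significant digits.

T₂ ≈ 408 K

Isobaric, so V/T is constant: P₂ = P₁; T₂ = T₁·(V₂/V₁) = 408.2 K.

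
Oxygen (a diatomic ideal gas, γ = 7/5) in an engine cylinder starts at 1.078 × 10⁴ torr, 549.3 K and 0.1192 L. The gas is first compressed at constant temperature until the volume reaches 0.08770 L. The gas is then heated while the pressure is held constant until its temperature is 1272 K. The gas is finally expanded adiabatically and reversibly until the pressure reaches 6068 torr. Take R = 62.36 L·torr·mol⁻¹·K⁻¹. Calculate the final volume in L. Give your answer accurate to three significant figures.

T constant ⇒ Boyle's law P V = const: T₂ = T₁; P₂ = P₁·(V₁/V₂) = 1.465e+04 torr.
Isobaric, so V/T is constant: P₃ = P₂; V₃ = V₂·(T₃/T₂) = 0.2031 L.
Adiabatic (γ = 7/5), T V^(γ−1) and P V^γ constant: T₄ = T₃·(P₄/P₃)^((γ−1)/γ) = 988.8 K; V₄ = V₃·(P₃/P₄)^(1/γ) = 0.3812 L.

V₄ ≈ 0.381 L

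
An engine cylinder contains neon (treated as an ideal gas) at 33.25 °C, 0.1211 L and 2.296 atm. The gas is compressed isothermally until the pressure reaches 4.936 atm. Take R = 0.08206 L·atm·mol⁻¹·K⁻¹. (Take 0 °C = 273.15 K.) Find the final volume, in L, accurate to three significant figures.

V₂ ≈ 0.0563 L

Convert: T₁ = 306.4 K.
T constant ⇒ Boyle's law P V = const: T₂ = T₁; V₂ = V₁·(P₁/P₂) = 0.05633 L.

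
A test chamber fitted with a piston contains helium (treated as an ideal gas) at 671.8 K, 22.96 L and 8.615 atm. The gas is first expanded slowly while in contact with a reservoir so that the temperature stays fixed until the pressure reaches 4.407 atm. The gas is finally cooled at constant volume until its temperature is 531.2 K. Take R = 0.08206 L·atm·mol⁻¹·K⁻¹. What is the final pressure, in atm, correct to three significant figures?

P₃ ≈ 3.48 atm

Isothermal, so P V is constant: T₂ = T₁; V₂ = V₁·(P₁/P₂) = 44.88 L.
V constant ⇒ P ∝ T: V₃ = V₂; P₃ = P₂·(T₃/T₂) = 3.485 atm.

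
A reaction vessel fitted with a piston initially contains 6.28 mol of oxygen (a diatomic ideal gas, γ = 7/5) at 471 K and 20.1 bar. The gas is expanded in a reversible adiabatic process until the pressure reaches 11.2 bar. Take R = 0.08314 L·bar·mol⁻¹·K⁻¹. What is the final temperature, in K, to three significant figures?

T₂ ≈ 399 K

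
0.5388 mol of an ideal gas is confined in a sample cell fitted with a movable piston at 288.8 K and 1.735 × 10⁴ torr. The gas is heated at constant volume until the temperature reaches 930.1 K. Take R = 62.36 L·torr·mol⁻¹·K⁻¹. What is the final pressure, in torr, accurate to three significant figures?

P₂ ≈ 5.59e+04 torr

From PV = nRT: V₁ = nRT₁/P₁ = 0.5593 L.
Isochoric, so P/T is constant: V₂ = V₁; P₂ = P₁·(T₂/T₁) = 5.588e+04 torr.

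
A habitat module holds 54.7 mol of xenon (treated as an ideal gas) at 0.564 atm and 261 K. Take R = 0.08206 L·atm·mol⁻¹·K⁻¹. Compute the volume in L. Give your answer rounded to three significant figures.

PV = nRT ⇒ V = nRT/P = (54.7 × 0.08206 × 261) / 0.564

V ≈ 2.08e+03 L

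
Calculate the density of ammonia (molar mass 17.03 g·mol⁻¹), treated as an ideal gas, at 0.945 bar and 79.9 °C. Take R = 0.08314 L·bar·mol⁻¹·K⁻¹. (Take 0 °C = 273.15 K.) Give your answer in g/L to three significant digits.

ρ ≈ 0.548 g/L

ρ = PM/(RT) = (0.945 × 17.03) / (0.08314 × 353.0)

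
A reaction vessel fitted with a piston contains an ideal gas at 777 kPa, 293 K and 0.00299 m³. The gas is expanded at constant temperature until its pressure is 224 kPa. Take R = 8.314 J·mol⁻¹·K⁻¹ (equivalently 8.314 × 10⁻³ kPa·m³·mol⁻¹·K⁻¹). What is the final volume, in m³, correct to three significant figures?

V₂ ≈ 0.0104 m³

Isothermal, so P V is constant: T₂ = T₁; V₂ = V₁·(P₁/P₂) = 0.01037 m³.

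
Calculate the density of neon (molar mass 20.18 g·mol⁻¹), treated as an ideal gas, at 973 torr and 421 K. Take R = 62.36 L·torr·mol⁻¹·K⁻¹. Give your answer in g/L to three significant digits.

ρ ≈ 0.748 g/L

ρ = PM/(RT) = (973 × 20.18) / (62.36 × 421.0)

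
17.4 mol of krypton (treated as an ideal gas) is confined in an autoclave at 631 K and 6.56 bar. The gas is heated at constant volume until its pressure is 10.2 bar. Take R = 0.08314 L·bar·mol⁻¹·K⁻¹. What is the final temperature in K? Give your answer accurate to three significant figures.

From PV = nRT: V₁ = nRT₁/P₁ = 139.2 L.
Isochoric, so P/T is constant: V₂ = V₁; T₂ = T₁·(P₂/P₁) = 981.1 K.

T₂ ≈ 981 K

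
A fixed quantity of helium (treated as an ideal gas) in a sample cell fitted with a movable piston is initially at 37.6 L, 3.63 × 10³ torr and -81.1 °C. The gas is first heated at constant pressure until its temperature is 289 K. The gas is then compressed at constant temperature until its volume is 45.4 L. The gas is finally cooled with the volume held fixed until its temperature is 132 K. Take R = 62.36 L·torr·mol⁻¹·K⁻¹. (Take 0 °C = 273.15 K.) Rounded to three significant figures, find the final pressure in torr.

P₄ ≈ 2.07e+03 torr

Convert: T₁ = 192.0 K.
Isobaric, so V/T is constant: P₂ = P₁; V₂ = V₁·(T₂/T₁) = 56.58 L.
T constant ⇒ Boyle's law P V = const: T₃ = T₂; P₃ = P₂·(V₂/V₃) = 4524 torr.
V constant ⇒ P ∝ T: V₄ = V₃; P₄ = P₃·(T₄/T₃) = 2066 torr.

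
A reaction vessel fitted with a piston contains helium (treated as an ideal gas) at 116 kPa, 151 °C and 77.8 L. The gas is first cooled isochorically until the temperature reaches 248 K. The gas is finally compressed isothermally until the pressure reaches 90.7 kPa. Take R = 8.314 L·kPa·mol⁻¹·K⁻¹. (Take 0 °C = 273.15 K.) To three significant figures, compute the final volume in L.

Convert: T₁ = 424.1 K.
Isochoric, so P/T is constant: V₂ = V₁; P₂ = P₁·(T₂/T₁) = 67.83 kPa.
Isothermal, so P V is constant: T₃ = T₂; V₃ = V₂·(P₂/P₃) = 58.18 L.

V₃ ≈ 58.2 L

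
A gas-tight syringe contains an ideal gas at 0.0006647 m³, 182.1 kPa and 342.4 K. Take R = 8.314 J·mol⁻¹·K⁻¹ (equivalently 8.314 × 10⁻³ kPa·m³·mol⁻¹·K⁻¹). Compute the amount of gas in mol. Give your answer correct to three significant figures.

n ≈ 0.0425 mol

PV = nRT ⇒ n = PV/(RT) = (182.1 × 0.0006647) / (8.314 × 10⁻³ × 342.4)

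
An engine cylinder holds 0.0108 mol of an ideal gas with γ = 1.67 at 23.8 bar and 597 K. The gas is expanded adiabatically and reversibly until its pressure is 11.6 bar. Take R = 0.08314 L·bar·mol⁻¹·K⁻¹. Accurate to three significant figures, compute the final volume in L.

From PV = nRT: V₁ = nRT₁/P₁ = 0.02252 L.
Reversible adiabatic, γ = 1.67: T₂ = T₁·(P₂/P₁)^((γ−1)/γ) = 447.5 K; V₂ = V₁·(P₁/P₂)^(1/γ) = 0.03464 L.

V₂ ≈ 0.0346 L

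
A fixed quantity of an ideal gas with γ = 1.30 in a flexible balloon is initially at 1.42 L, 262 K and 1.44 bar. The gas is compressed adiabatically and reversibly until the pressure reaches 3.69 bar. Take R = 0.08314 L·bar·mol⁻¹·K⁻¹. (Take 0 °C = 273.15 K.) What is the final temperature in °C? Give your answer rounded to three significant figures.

T₂ ≈ 52.4 °C

Reversible adiabatic, γ = 1.30: T₂ = T₁·(P₂/P₁)^((γ−1)/γ) = 325.5 K; V₂ = V₁·(P₁/P₂)^(1/γ) = 0.6885 L.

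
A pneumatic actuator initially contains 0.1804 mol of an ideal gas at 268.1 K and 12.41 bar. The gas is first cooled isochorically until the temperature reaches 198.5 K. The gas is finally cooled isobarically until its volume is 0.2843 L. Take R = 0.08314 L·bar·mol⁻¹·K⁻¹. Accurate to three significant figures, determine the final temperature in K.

From PV = nRT: V₁ = nRT₁/P₁ = 0.3240 L.
Isochoric, so P/T is constant: V₂ = V₁; P₂ = P₁·(T₂/T₁) = 9.188 bar.
Isobaric, so V/T is constant: P₃ = P₂; T₃ = T₂·(V₃/V₂) = 174.2 K.

T₃ ≈ 174 K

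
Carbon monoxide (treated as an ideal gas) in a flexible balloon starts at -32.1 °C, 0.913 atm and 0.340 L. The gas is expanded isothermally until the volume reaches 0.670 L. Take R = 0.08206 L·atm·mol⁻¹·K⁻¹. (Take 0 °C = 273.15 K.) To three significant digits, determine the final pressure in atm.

Convert: T₁ = 241.0 K.
Isothermal, so P V is constant: T₂ = T₁; P₂ = P₁·(V₁/V₂) = 0.4633 atm.

P₂ ≈ 0.463 atm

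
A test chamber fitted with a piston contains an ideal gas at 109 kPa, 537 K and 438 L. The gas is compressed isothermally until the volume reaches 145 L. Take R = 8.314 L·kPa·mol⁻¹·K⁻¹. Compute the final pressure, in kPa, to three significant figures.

P₂ ≈ 329 kPa

T constant ⇒ Boyle's law P V = const: T₂ = T₁; P₂ = P₁·(V₁/V₂) = 329.3 kPa.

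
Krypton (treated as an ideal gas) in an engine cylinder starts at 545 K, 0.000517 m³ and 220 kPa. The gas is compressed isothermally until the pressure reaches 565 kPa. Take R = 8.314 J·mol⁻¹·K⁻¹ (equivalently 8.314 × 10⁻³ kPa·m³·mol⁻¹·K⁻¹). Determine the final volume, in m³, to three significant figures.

V₂ ≈ 0.000201 m³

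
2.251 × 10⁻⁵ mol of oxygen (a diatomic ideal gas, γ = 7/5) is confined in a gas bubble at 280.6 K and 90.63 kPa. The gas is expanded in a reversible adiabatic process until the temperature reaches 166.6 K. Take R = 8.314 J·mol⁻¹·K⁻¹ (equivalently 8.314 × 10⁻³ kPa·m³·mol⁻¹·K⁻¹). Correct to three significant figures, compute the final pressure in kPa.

From PV = nRT: V₁ = nRT₁/P₁ = 5.794e-07 m³.
Reversible adiabatic, γ = 7/5: P₂ = P₁·(T₂/T₁)^(γ/(γ−1)) = 14.62 kPa; V₂ = V₁·(T₁/T₂)^(1/(γ−1)) = 2.133e-06 m³.

P₂ ≈ 14.6 kPa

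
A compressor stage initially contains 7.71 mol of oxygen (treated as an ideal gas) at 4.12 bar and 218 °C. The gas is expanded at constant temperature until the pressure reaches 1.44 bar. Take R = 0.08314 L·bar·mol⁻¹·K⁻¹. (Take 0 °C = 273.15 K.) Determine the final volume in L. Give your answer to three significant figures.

Convert: T₁ = 491.1 K.
From PV = nRT: V₁ = nRT₁/P₁ = 76.42 L.
T constant ⇒ Boyle's law P V = const: T₂ = T₁; V₂ = V₁·(P₁/P₂) = 218.6 L.

V₂ ≈ 219 L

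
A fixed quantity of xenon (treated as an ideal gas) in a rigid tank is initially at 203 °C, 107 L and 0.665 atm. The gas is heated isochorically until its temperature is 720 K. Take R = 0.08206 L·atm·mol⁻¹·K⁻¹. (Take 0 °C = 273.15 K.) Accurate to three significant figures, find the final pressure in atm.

P₂ ≈ 1.01 atm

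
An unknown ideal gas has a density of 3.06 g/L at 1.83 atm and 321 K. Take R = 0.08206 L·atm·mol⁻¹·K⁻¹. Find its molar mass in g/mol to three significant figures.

ρ = PM/(RT) ⇒ M = ρRT/P = (3.06 × 0.08206 × 321.0) / 1.83

M ≈ 44.0 g/mol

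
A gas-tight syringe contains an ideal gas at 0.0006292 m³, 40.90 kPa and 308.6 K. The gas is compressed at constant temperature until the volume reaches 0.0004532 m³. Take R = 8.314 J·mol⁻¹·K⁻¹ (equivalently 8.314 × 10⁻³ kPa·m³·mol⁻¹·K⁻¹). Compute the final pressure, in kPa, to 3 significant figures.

P₂ ≈ 56.8 kPa

Isothermal, so P V is constant: T₂ = T₁; P₂ = P₁·(V₁/V₂) = 56.78 kPa.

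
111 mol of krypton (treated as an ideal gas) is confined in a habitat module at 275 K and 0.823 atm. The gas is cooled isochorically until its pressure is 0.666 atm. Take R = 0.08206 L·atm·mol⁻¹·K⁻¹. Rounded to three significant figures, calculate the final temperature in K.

From PV = nRT: V₁ = nRT₁/P₁ = 3044 L.
V constant ⇒ P ∝ T: V₂ = V₁; T₂ = T₁·(P₂/P₁) = 222.5 K.

T₂ ≈ 223 K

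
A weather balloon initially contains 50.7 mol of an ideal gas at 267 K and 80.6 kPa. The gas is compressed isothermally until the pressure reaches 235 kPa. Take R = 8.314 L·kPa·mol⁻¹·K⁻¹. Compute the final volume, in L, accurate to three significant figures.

V₂ ≈ 479 L

From PV = nRT: V₁ = nRT₁/P₁ = 1396 L.
Isothermal, so P V is constant: T₂ = T₁; V₂ = V₁·(P₁/P₂) = 478.9 L.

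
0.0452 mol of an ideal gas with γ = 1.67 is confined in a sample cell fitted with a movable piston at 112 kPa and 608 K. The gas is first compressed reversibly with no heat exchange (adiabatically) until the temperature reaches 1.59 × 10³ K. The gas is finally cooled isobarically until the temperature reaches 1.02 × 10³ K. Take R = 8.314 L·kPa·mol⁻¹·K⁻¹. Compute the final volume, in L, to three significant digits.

V₃ ≈ 0.312 L

From PV = nRT: V₁ = nRT₁/P₁ = 2.040 L.
Reversible adiabatic, γ = 1.67: P₂ = P₁·(T₂/T₁)^(γ/(γ−1)) = 1230 kPa; V₂ = V₁·(T₁/T₂)^(1/(γ−1)) = 0.4859 L.
P constant ⇒ V ∝ T: P₃ = P₂; V₃ = V₂·(T₃/T₂) = 0.3117 L.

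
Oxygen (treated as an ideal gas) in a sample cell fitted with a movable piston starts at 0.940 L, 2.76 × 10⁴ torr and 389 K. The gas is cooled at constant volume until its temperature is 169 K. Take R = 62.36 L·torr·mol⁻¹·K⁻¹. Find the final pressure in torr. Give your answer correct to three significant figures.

P₂ ≈ 1.20e+04 torr

Isochoric, so P/T is constant: V₂ = V₁; P₂ = P₁·(T₂/T₁) = 1.199e+04 torr.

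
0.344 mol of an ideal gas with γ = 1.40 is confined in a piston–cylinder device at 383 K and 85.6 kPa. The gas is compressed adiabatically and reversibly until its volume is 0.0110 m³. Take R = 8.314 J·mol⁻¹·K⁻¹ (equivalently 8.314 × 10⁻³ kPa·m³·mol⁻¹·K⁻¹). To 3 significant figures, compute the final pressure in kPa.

From PV = nRT: V₁ = nRT₁/P₁ = 0.01280 m³.
Reversible adiabatic, γ = 1.40: T₂ = T₁·(V₁/V₂)^(γ−1) = 406.9 K; P₂ = P₁·(V₁/V₂)^γ = 105.8 kPa.

P₂ ≈ 106 kPa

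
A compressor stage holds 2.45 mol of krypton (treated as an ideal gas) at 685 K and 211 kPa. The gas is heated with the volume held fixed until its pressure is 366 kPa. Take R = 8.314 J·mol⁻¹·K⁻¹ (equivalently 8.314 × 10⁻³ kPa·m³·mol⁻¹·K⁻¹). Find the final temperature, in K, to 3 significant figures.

T₂ ≈ 1.19e+03 K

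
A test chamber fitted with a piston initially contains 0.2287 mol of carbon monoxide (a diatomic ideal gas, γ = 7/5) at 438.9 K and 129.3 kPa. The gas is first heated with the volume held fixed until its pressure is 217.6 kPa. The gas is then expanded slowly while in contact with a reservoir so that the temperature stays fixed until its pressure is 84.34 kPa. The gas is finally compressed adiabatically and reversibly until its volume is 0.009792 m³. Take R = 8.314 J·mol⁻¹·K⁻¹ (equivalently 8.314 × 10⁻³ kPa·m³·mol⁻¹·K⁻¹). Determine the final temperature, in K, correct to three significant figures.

From PV = nRT: V₁ = nRT₁/P₁ = 0.006454 m³.
V constant ⇒ P ∝ T: V₂ = V₁; T₂ = T₁·(P₂/P₁) = 738.6 K.
Isothermal, so P V is constant: T₃ = T₂; V₃ = V₂·(P₂/P₃) = 0.01665 m³.
Adiabatic (γ = 7/5), T V^(γ−1) and P V^γ constant: T₄ = T₃·(V₃/V₄)^(γ−1) = 913.4 K; P₄ = P₃·(V₃/V₄)^γ = 177.4 kPa.

T₄ ≈ 913 K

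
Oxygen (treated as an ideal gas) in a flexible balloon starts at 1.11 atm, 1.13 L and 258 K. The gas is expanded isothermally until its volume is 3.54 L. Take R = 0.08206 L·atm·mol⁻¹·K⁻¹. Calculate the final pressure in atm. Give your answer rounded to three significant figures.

P₂ ≈ 0.354 atm

Isothermal, so P V is constant: T₂ = T₁; P₂ = P₁·(V₁/V₂) = 0.3543 atm.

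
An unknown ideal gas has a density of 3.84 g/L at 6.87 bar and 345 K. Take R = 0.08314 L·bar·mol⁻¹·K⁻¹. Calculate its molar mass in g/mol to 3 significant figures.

ρ = PM/(RT) ⇒ M = ρRT/P = (3.84 × 0.08314 × 345.0) / 6.87

M ≈ 16.0 g/mol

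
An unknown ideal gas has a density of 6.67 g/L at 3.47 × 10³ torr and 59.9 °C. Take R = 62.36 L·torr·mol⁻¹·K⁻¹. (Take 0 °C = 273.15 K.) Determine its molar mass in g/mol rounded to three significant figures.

ρ = PM/(RT) ⇒ M = ρRT/P = (6.67 × 62.36 × 333.0) / 3.47e+03

M ≈ 39.9 g/mol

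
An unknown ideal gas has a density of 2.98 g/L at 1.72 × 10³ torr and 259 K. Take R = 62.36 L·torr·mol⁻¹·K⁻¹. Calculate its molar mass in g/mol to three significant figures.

M ≈ 28.0 g/mol

ρ = PM/(RT) ⇒ M = ρRT/P = (2.98 × 62.36 × 259.0) / 1.72e+03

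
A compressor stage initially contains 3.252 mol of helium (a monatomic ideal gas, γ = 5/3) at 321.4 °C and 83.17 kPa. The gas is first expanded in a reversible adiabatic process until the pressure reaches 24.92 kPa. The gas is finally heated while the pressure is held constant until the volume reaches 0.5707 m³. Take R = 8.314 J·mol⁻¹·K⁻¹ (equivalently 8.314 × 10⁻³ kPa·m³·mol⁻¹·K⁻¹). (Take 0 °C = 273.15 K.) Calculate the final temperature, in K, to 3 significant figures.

T₃ ≈ 526 K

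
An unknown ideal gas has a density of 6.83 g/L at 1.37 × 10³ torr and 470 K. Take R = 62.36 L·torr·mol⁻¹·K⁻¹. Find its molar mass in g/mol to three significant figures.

M ≈ 146 g/mol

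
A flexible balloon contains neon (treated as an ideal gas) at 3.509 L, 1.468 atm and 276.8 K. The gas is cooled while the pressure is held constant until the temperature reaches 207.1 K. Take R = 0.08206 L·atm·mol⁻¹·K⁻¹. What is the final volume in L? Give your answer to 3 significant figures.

P constant ⇒ V ∝ T: P₂ = P₁; V₂ = V₁·(T₂/T₁) = 2.625 L.

V₂ ≈ 2.63 L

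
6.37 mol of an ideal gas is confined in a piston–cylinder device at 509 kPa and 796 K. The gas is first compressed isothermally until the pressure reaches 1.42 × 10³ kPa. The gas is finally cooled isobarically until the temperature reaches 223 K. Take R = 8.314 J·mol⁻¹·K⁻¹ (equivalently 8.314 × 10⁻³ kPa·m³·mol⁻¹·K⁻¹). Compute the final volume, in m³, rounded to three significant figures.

V₃ ≈ 0.00832 m³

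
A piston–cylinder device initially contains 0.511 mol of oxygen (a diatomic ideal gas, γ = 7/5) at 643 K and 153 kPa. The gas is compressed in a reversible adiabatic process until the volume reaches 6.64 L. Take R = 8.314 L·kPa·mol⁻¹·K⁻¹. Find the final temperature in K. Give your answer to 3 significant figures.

T₂ ≈ 955 K

From PV = nRT: V₁ = nRT₁/P₁ = 17.85 L.
Reversible adiabatic, γ = 7/5: T₂ = T₁·(V₁/V₂)^(γ−1) = 955.1 K; P₂ = P₁·(V₁/V₂)^γ = 611.1 kPa.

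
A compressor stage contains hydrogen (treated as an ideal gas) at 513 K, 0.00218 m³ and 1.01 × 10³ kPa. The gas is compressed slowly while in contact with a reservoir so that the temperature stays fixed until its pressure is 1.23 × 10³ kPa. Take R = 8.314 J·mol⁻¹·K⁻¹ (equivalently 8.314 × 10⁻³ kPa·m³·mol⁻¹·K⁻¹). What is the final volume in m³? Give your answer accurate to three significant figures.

V₂ ≈ 0.00179 m³

Isothermal, so P V is constant: T₂ = T₁; V₂ = V₁·(P₁/P₂) = 0.001790 m³.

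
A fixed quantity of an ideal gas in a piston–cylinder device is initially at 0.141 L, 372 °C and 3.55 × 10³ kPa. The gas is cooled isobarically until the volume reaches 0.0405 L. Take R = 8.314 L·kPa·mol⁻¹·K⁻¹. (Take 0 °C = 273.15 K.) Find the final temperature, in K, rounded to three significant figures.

T₂ ≈ 185 K

Convert: T₁ = 645.1 K.
Isobaric, so V/T is constant: P₂ = P₁; T₂ = T₁·(V₂/V₁) = 185.3 K.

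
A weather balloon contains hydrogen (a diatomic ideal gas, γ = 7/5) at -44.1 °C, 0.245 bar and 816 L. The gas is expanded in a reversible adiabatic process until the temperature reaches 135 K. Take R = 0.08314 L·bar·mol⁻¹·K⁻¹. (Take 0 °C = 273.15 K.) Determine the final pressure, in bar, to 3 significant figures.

Convert: T₁ = 229.0 K.
Adiabatic (γ = 7/5), T V^(γ−1) and P V^γ constant: P₂ = P₁·(T₂/T₁)^(γ/(γ−1)) = 0.03851 bar; V₂ = V₁·(T₁/T₂)^(1/(γ−1)) = 3060 L.

P₂ ≈ 0.0385 bar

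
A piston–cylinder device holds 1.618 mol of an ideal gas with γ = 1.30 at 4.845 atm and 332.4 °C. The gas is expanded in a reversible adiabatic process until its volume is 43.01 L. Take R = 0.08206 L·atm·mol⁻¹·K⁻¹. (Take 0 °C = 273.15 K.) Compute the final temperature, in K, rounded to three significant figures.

T₂ ≈ 455 K

Convert: T₁ = 605.5 K.
From PV = nRT: V₁ = nRT₁/P₁ = 16.59 L.
Reversible adiabatic, γ = 1.30: T₂ = T₁·(V₁/V₂)^(γ−1) = 455.1 K; P₂ = P₁·(V₁/V₂)^γ = 1.405 atm.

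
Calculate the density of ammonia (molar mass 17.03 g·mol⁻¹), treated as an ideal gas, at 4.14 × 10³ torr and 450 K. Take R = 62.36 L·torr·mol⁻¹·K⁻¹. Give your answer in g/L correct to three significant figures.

ρ = PM/(RT) = (4.14e+03 × 17.03) / (62.36 × 450.0)

ρ ≈ 2.51 g/L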